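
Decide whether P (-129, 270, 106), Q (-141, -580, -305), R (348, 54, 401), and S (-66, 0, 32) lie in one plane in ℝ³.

No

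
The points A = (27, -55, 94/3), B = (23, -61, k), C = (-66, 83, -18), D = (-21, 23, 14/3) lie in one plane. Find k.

94/3

Normal to plane ACD: n = (168, -112, -630); plane equation n·P = -9044.
Requiring n·B = -9044: (-630)k + (10696) = -9044.
So k = 94/3.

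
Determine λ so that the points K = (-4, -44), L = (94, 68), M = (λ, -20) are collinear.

The three points are collinear iff det[KL; KM] = 0.
This determinant is linear in λ: (-112)λ + (1904) = 0, so λ = 17.

17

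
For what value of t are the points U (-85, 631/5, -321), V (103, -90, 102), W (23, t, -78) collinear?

Direction UV = (188, -1081/5, 423). From the x-coordinate of W, the parameter along the line is τ = (23 − (-85))/188 = 27/47.
Then t = 631/5 + 27/47·(-1081/5) = 2.

2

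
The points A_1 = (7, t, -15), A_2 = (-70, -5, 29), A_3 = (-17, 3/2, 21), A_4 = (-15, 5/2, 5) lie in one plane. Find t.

6

The points are coplanar iff A_1A_2 · (A_1A_3 × A_1A_4) = 0.
Expanding, this is linear in t: (-832)t + (4992) = 0.
So t = 6.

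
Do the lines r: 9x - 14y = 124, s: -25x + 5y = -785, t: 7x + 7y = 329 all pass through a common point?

Lines aᵢx + bᵢy = cᵢ with pairwise distinct directions are concurrent exactly when det[aᵢ bᵢ cᵢ] = 0.
Here the determinant is 0.
It vanishes, so the lines are concurrent at (34, 13).

Yes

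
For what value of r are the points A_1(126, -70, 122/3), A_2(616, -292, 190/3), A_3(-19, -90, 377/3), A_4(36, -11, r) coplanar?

17

Normal to plane A_1A_2A_3: n = (-55250/3, -134810/3, -41990); plane equation n·P = -2647580/3.
Requiring n·A_4 = -2647580/3: (-41990)r + (-506090/3) = -2647580/3.
So r = 17.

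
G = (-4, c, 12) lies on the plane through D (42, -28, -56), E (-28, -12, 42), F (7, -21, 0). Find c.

A normal to the plane is n = DE × DF = (210, 490, 70).
G lies in the plane iff n · DG = 0.
This gives (490)c + (8820) = 0, so c = -18.

-18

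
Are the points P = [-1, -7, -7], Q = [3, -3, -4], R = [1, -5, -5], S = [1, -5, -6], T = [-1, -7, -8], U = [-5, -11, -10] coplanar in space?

Yes

The plane through P, Q, R has normal n = PQ × PR = (2, -2, 0) and equation n·X = 12.
Checking the remaining points: n·S = 12, n·T = 12, n·U = 12.
All equal 12, so all 6 points lie in one plane.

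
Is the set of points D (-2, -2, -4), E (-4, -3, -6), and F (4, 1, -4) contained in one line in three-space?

DE = (-2, -1, -2), DF = (6, 3, 0).
DE × DF = (6, -12, 0).
The cross product is nonzero, so the points do not lie on one line.

No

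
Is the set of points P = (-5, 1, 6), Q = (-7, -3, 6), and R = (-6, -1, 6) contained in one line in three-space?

PQ = (-2, -4, 0), PR = (-1, -2, 0).
PQ × PR = (0, 0, 0).
The cross product vanishes, so the three points are collinear.

Yes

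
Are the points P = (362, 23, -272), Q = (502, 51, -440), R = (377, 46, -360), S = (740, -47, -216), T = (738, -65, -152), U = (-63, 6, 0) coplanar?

Yes

The plane through P, Q, R has normal n = PQ × PR = (1400, 9800, 2800) and equation n·X = -29400.
Checking the remaining points: n·S = -29400, n·T = -29400, n·U = -29400.
All equal -29400, so all 6 points lie in one plane.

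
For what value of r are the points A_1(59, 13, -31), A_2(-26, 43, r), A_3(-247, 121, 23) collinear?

Direction A_1A_3 = (-306, 108, 54). From the x-coordinate of A_2, the parameter along the line is τ = (-26 − 59)/(-306) = 5/18.
Then r = (-31) + 5/18·(54) = -16.

-16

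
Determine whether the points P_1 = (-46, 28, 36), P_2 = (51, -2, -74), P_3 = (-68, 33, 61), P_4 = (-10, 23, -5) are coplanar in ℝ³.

The four points are coplanar iff the 3×3 determinant with rows P_1P_2, P_1P_3, P_1P_4 is zero.
Rows: (97, -30, -110), (-22, 5, 25), (36, -5, -41).
Expanding along the first row: (97)(-80) − (-30)(2) + (-110)(-70) = 0.
Zero determinant ⇒ coplanar.

Yes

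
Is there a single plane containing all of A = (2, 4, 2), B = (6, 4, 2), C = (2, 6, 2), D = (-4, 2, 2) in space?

Yes

A normal to the plane through A, B, C is n = AB × AC = (0, 0, 8).
The plane has equation n·P = 16. For D: n·D = 16.
Equal, so D lies in the plane and all four are coplanar.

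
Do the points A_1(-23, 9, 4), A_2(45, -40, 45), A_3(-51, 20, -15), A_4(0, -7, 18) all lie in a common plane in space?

Yes

The four points are coplanar iff the 3×3 determinant with rows A_1A_2, A_1A_3, A_1A_4 is zero.
Rows: (68, -49, 41), (-28, 11, -19), (23, -16, 14).
Expanding along the first row: (68)(-150) − (-49)(45) + (41)(195) = 0.
Zero determinant ⇒ coplanar.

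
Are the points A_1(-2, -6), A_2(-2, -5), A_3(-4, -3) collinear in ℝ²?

A_1A_2 = (0, 1), A_1A_3 = (-2, 3).
det[A_1A_2; A_1A_3] = (0)(3) − (1)(-2) = 2.
The determinant is nonzero, so they are not collinear.

No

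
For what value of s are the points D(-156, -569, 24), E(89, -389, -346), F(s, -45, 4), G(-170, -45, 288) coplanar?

-16

Coplanarity ⇔ det[DE; DF; DG] = 0.
Expanding, this is linear in s: (-241400)s + (-3862400) = 0.
So s = -16.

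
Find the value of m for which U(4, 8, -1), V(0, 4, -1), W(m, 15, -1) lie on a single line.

Collinearity requires UV × UW = 0; each component is linear in m.
The z-component gives (4)m + (-44) = 0, so m = 11.
The remaining components then also vanish.

11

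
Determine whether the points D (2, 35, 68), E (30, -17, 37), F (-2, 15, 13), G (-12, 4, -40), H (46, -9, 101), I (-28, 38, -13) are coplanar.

The plane through D, E, F has normal n = DE × DF = (2240, 1664, -768) and equation n·P = 10496.
Checking the remaining points: n·G = 10496, n·H = 10496, n·I = 10496.
All equal 10496, so all 6 points lie in one plane.

Yes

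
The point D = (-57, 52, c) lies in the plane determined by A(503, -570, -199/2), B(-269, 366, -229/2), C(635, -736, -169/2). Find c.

17/2

The plane through A, B, C has equation 11550x + 9600y + 4600z = -120050.
Substituting D: (4600)c + (-159150) = -120050, so c = 17/2.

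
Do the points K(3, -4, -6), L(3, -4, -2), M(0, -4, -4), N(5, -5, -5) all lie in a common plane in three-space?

No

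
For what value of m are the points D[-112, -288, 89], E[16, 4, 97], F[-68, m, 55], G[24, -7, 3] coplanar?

-199

The points are coplanar iff DE · (DF × DG) = 0.
Expanding, this is linear in m: (-12096)m + (-2407104) = 0.
So m = -199.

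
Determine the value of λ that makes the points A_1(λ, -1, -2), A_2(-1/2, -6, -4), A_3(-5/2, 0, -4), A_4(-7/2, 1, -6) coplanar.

The points are coplanar iff A_1A_2 · (A_1A_3 × A_1A_4) = 0.
Expanding, this is linear in λ: (12)λ + (18) = 0.
So λ = -3/2.

-3/2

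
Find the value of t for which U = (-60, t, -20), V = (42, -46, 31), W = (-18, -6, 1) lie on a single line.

22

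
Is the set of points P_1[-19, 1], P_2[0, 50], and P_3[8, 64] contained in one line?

No

P_1P_2 = (19, 49), P_1P_3 = (27, 63).
Twice the signed area of △P_1P_2P_3 is (19)(63) − (49)(27) = -126.
The area is nonzero, so the three points are not collinear.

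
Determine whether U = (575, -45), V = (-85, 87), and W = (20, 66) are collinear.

Yes

UV = (-660, 132), UW = (-555, 111).
Checking proportionality: UW = 37/44·UV, so the vectors are parallel and the points are collinear.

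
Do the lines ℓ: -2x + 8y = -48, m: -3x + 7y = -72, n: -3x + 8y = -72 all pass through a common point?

Lines aᵢx + bᵢy = cᵢ with pairwise distinct directions are concurrent exactly when det[aᵢ bᵢ cᵢ] = 0.
Here the determinant is 0.
It vanishes, so the lines are concurrent at (24, 0).

Yes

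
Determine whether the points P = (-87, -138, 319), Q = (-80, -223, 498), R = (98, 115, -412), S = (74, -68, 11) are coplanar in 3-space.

With P as base: PQ = (7, -85, 179), PR = (185, 253, -731), PS = (161, 70, -308).
PR × PS = (-26754, -60711, -27783).
PQ · (PR × PS) = 0.
The scalar triple product vanishes, so the four points are coplanar.

Yes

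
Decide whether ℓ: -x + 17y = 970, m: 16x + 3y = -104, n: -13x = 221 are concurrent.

Lines aᵢx + bᵢy = cᵢ with pairwise distinct directions are concurrent exactly when det[aᵢ bᵢ cᵢ] = 0.
Here the determinant is 39.
Nonzero, so no common point exists.

No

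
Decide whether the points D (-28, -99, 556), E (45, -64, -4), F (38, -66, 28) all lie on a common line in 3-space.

DE = (73, 35, -560), DF = (66, 33, -528).
DE × DF = (0, 1584, 99).
The cross product is nonzero, so the points do not lie on one line.

No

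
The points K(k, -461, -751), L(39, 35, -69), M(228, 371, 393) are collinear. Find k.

-240

Direction LM = (189, 336, 462). From the y-coordinate of K, the parameter along the line is τ = (-461 − 35)/336 = -31/21.
Then k = 39 + (-31/21)·(189) = -240.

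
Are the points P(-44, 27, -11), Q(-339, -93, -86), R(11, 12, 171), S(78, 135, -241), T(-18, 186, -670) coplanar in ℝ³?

No

The plane through P, Q, R has normal n = PQ × PR = (-22965, 49565, 11025) and equation n·X = 2227440.
Checking the remaining points: n·S = 2242980, n·T = 2245710.
Since n·S = 2242980 ≠ 2227440, S is off the plane and the points are not all coplanar.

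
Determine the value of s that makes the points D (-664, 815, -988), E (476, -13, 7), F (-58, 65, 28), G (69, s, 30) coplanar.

Normal to plane DEF: n = (-94998, -555270, -353232); plane equation n·P = -40473162.
Requiring n·G = -40473162: (-555270)s + (-17151822) = -40473162.
So s = 42.

42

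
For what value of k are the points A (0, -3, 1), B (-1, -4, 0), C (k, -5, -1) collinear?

Collinearity requires AB × AC = 0; each component is linear in k.
The y-component gives (-1)k + (-2) = 0, so k = -2.
The remaining components then also vanish.

-2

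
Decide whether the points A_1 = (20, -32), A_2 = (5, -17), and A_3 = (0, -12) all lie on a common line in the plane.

Yes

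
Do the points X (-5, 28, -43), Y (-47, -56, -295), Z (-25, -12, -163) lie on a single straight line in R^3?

XY = (-42, -84, -252), XZ = (-20, -40, -120).
Each component of XZ is 10/21 times the corresponding component of XY, so XZ = 10/21·XY and the points are collinear.

Yes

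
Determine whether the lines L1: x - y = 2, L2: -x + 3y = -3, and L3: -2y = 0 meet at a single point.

Lines aᵢx + bᵢy = cᵢ with pairwise distinct directions are concurrent exactly when det[aᵢ bᵢ cᵢ] = 0.
Here the determinant is -2.
Nonzero, so no common point exists.

No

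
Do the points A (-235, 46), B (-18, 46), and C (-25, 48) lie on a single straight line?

No

AB = (217, 0), AC = (210, 2).
Twice the signed area of △ABC is (217)(2) − (0)(210) = 434.
The area is nonzero, so the three points are not collinear.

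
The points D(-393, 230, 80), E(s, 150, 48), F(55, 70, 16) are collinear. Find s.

Collinearity requires DE × DF = 0; each component is linear in s.
The y-component gives (64)s + (10816) = 0, so s = -169.
The remaining components then also vanish.

-169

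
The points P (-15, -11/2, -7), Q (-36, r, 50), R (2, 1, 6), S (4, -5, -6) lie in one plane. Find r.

Coplanarity ⇔ det[PQ; PR; PS] = 0.
Expanding, this is linear in r: (230)r + (-5290) = 0.
So r = 23.

23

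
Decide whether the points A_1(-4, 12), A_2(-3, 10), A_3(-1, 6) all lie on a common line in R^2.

A_1A_2 = (1, -2), A_1A_3 = (3, -6).
det[A_1A_2; A_1A_3] = (1)(-6) − (-2)(3) = 0.
The determinant is zero, so the points are collinear.

Yes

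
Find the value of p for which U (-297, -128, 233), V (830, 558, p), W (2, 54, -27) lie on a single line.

Collinearity requires UV × UW = 0; each component is linear in p.
The x-component gives (-182)p + (-135954) = 0, so p = -747.
The remaining components then also vanish.

-747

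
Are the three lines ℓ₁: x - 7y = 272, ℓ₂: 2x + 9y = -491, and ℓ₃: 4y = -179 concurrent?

No

Intersecting ℓ₁ and ℓ₂: solving the 2×2 system gives (x, y) = (-43, -45).
Substitute into ℓ₃: (0)(-43) + (4)(-45) = -180.
But ℓ₃ requires -179 ≠ -180, so the three lines have no common point.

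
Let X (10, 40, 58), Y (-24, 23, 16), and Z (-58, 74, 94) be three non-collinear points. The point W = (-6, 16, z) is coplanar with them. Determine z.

Coplanarity requires XY · (XZ × XW) = 0.
XY = (-34, -17, -42), XZ = (-68, 34, 36); the triple product is linear in z with coefficient -2312 and constant term 23120.
Setting it to zero: z = 10.

10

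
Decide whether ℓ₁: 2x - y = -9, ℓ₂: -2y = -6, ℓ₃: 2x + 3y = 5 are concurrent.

No

Intersecting ℓ₁ and ℓ₂: solving the 2×2 system gives (x, y) = (-3, 3).
Substitute into ℓ₃: (2)(-3) + (3)(3) = 3.
But ℓ₃ requires 5 ≠ 3, so the three lines have no common point.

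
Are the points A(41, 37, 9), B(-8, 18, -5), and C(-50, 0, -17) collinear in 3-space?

No

AB = (-49, -19, -14), AC = (-91, -37, -26).
Comparing components 2 and 3: (-19)(-26) − (-14)(-37) = -24 ≠ 0, so AB and AC are not parallel and the points are not collinear.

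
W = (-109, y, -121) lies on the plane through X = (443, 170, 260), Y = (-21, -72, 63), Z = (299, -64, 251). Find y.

329

A normal to the plane is n = XY × XZ = (-43920, 24192, 73728).
W lies in the plane iff n · XW = 0.
This gives (24192)y + (-7959168) = 0, so y = 329.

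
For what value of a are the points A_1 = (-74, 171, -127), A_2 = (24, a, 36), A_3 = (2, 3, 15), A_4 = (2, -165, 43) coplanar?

75

Normal to plane A_1A_3A_4: n = (19152, -2128, -12768); plane equation n·P = -159600.
Requiring n·A_2 = -159600: (-2128)a + (0) = -159600.
So a = 75.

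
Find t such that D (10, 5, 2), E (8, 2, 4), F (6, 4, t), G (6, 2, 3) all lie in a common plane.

Normal to plane DEG: n = (3, -6, -6); plane equation n·P = -12.
Requiring n·F = -12: (-6)t + (-6) = -12.
So t = 1.

1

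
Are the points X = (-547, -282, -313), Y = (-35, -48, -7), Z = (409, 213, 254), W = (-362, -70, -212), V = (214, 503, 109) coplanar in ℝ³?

The plane through X, Y, Z has normal n = XY × XZ = (-18792, 2232, 29736) and equation n·P = 342432.
Checking the remaining points: n·W = 342432, n·V = 342432.
All equal 342432, so all 5 points lie in one plane.

Yes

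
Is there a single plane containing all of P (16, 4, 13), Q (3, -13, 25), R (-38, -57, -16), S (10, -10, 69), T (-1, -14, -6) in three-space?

The plane through P, Q, R has normal n = PQ × PR = (1225, -1025, -125) and equation n·X = 13875.
Checking the remaining points: n·S = 13875, n·T = 13875.
All equal 13875, so all 5 points lie in one plane.

Yes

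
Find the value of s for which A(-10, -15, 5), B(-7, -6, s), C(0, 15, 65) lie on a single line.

23

Collinearity requires AB × AC = 0; each component is linear in s.
The x-component gives (-30)s + (690) = 0, so s = 23.
The remaining components then also vanish.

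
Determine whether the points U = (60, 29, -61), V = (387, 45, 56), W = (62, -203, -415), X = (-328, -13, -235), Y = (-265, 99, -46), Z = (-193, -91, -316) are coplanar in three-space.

Yes

The plane through U, V, W has normal n = UV × UW = (21480, 115992, -75896) and equation n·P = 9282224.
Checking the remaining points: n·X = 9282224, n·Y = 9282224, n·Z = 9282224.
All equal 9282224, so all 6 points lie in one plane.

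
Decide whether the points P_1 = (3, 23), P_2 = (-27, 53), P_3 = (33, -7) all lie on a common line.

P_1P_2 = (-30, 30), P_1P_3 = (30, -30).
Checking proportionality: P_1P_3 = -1·P_1P_2, so the vectors are parallel and the points are collinear.

Yes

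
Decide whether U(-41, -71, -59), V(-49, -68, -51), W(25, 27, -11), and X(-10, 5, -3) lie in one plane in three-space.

No

A normal to the plane through U, V, W is n = UV × UW = (-640, 912, -982).
The plane has equation n·P = 19426. For X: n·X = 13906.
13906 ≠ 19426, so X is off the plane.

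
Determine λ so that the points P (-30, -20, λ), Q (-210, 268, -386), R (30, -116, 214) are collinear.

Direction QR = (240, -384, 600). From the x-coordinate of P, the parameter along the line is τ = (-30 − (-210))/240 = 3/4.
Then λ = (-386) + 3/4·(600) = 64.

64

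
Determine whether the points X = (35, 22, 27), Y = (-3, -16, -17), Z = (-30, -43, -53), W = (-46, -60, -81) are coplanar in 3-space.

No

With X as base: XY = (-38, -38, -44), XZ = (-65, -65, -80), XW = (-81, -82, -108).
XZ × XW = (460, -540, 65).
XY · (XZ × XW) = 180.
Since 180 ≠ 0, the four points are not coplanar.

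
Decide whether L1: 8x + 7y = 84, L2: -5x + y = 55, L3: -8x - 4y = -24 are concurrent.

Yes

Lines aᵢx + bᵢy = cᵢ with pairwise distinct directions are concurrent exactly when det[aᵢ bᵢ cᵢ] = 0.
Here the determinant is 0.
It vanishes, so the lines are concurrent at (-7, 20).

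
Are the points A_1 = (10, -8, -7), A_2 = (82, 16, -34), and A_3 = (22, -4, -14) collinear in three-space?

No

A_1A_2 = (72, 24, -27), A_1A_3 = (12, 4, -7).
Comparing components 2 and 3: (24)(-7) − (-27)(4) = -60 ≠ 0, so A_1A_2 and A_1A_3 are not parallel and the points are not collinear.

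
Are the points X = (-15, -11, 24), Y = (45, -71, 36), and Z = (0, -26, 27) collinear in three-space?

XY = (60, -60, 12), XZ = (15, -15, 3).
Each component of XZ is 1/4 times the corresponding component of XY, so XZ = 1/4·XY and the points are collinear.

Yes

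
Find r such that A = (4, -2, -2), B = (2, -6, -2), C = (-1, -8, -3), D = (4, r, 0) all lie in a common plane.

Coplanarity ⇔ det[AB; AC; AD] = 0.
Expanding, this is linear in r: (-2)r + (-20) = 0.
So r = -10.

-10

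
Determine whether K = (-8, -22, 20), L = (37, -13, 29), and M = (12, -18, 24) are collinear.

Yes

KL = (45, 9, 9), KM = (20, 4, 4).
Each component of KM is 4/9 times the corresponding component of KL, so KM = 4/9·KL and the points are collinear.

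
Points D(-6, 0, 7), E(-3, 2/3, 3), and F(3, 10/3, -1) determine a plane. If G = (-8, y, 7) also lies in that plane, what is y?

Coplanarity requires DE · (DF × DG) = 0.
DE = (3, 2/3, -4), DF = (9, 10/3, -8); the triple product is linear in y with coefficient -12 and constant term -16.
Setting it to zero: y = -4/3.

-4/3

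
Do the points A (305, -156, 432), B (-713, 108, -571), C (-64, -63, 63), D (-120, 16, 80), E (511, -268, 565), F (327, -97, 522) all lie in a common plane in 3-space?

No

The plane through A, B, C has normal n = AB × AC = (-4137, -5535, 2742) and equation n·P = 786219.
Checking the remaining points: n·D = 627240, n·E = 918603, n·F = 615420.
Since n·D = 627240 ≠ 786219, D is off the plane and the points are not all coplanar.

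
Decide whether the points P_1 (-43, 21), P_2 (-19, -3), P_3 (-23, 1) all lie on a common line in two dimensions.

P_1P_2 = (24, -24), P_1P_3 = (20, -20).
Twice the signed area of △P_1P_2P_3 is (24)(-20) − (-24)(20) = 0.
The triangle is degenerate (zero area), so the points are collinear.

Yes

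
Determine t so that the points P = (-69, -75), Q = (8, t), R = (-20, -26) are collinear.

2

Collinearity: (Q − P) must be parallel to (R − P) = (49, 49).
Cross-multiplying the components: (t − (-75))·(49) = (77)·(49).
Solving gives t = 2.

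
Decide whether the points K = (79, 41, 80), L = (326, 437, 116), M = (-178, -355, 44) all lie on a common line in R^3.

KL = (247, 396, 36), KM = (-257, -396, -36).
KL × KM = (0, -360, 3960).
The cross product is nonzero, so the points do not lie on one line.

No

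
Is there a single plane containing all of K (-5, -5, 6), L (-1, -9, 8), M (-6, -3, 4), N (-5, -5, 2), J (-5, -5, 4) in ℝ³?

No

The plane through K, L, M has normal n = KL × KM = (4, 6, 4) and equation n·P = -26.
Checking the remaining points: n·N = -42, n·J = -34.
Since n·N = -42 ≠ -26, N is off the plane and the points are not all coplanar.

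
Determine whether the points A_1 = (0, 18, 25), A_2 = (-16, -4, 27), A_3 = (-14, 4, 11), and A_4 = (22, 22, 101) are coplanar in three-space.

Yes

A normal to the plane through A_1, A_2, A_3 is n = A_1A_2 × A_1A_3 = (336, -252, -84).
The plane has equation n·P = -6636. For A_4: n·A_4 = -6636.
Equal, so A_4 lies in the plane and all four are coplanar.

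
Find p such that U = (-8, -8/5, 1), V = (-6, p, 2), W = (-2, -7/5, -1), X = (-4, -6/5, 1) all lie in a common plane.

-6/5

Normal to plane UWX: n = (4/5, -8, 8/5); plane equation n·P = 8.
Requiring n·V = 8: (-8)p + (-8/5) = 8.
So p = -6/5.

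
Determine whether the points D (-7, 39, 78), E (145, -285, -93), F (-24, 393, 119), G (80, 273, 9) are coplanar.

The four points are coplanar iff the 3×3 determinant with rows DE, DF, DG is zero.
Rows: (152, -324, -171), (-17, 354, 41), (87, 234, -69).
Expanding along the first row: (152)(-34020) − (-324)(-2394) + (-171)(-34776) = 0.
Zero determinant ⇒ coplanar.

Yes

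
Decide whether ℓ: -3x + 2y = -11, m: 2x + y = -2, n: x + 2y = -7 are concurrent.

Intersecting ℓ and m: solving the 2×2 system gives (x, y) = (1, -4).
Substitute into n: (1)(1) + (2)(-4) = -7.
This equals -7, so (1, -4) lies on all three lines and they are concurrent.

Yes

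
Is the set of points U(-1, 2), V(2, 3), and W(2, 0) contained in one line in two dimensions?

No

UV = (3, 1), UW = (3, -2).
det[UV; UW] = (3)(-2) − (1)(3) = -9.
The determinant is nonzero, so they are not collinear.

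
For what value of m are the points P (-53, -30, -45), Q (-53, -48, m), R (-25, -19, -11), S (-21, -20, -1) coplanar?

-9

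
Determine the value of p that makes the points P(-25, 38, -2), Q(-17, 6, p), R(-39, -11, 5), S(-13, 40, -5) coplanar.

Normal to plane PRS: n = (133, 42, 560); plane equation n·X = -2849.
Requiring n·Q = -2849: (560)p + (-2009) = -2849.
So p = -3/2.

-3/2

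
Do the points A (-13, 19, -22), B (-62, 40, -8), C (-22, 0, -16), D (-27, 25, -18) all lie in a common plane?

With A as base: AB = (-49, 21, 14), AC = (-9, -19, 6), AD = (-14, 6, 4).
AC × AD = (-112, -48, -320).
AB · (AC × AD) = 0.
The scalar triple product vanishes, so the four points are coplanar.

Yes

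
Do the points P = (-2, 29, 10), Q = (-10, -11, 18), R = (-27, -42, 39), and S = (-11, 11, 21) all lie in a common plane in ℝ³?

Yes

The four points are coplanar iff the 3×3 determinant with rows PQ, PR, PS is zero.
Rows: (-8, -40, 8), (-25, -71, 29), (-9, -18, 11).
Expanding along the first row: (-8)(-259) − (-40)(-14) + (8)(-189) = 0.
Zero determinant ⇒ coplanar.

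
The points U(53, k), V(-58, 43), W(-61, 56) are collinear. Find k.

-438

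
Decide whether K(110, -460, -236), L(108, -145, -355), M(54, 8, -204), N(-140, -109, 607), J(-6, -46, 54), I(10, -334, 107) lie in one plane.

Yes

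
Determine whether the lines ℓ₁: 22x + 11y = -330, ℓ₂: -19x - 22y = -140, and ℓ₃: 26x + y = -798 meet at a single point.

Yes

The three lines meet at one point iff the augmented coefficient matrix [aᵢ bᵢ cᵢ] has rank < 3, i.e. its determinant vanishes.
Here the determinant is 0.
It vanishes, so the lines are concurrent at (-32, 34).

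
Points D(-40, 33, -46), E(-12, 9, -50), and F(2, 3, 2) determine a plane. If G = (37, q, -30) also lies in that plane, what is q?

A normal to the plane is n = DE × DF = (-1272, -1512, 168).
G lies in the plane iff n · DG = 0.
This gives (-1512)q + (-45360) = 0, so q = -30.

-30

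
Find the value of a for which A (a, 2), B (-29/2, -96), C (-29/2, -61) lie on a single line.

-29/2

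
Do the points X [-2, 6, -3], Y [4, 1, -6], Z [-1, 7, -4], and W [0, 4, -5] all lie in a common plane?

No

With X as base: XY = (6, -5, -3), XZ = (1, 1, -1), XW = (2, -2, -2).
XZ × XW = (-4, 0, -4).
XY · (XZ × XW) = -12.
Since -12 ≠ 0, the four points are not coplanar.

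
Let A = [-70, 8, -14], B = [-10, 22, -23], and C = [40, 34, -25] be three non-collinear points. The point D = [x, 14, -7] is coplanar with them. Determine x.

-47

A normal to the plane is n = AB × AC = (80, -330, 20).
D lies in the plane iff n · AD = 0.
This gives (80)x + (3760) = 0, so x = -47.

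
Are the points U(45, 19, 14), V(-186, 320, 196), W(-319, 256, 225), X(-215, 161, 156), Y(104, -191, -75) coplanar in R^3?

Yes

The plane through U, V, W has normal n = UV × UW = (20377, -17507, 54817) and equation n·P = 1351770.
Checking the remaining points: n·X = 1351770, n·Y = 1351770.
All equal 1351770, so all 5 points lie in one plane.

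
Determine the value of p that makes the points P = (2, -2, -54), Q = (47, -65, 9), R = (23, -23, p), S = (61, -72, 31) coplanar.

-23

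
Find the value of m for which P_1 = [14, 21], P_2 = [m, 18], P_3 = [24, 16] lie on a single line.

20

The three points are collinear iff det[P_1P_2; P_1P_3] = 0.
This determinant is linear in m: (-5)m + (100) = 0, so m = 20.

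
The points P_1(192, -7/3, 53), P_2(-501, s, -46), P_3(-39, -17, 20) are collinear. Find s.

Collinearity requires P_1P_2 × P_1P_3 = 0; each component is linear in s.
The x-component gives (-33)s + (-1529) = 0, so s = -139/3.
The remaining components then also vanish.

-139/3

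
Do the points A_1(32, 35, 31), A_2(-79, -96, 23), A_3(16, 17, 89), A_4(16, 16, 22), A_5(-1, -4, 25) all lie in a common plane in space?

The plane through A_1, A_2, A_3 has normal n = A_1A_2 × A_1A_3 = (-7742, 6566, -98) and equation n·P = -20972.
Checking the remaining points: n·A_4 = -20972, n·A_5 = -20972.
All equal -20972, so all 5 points lie in one plane.

Yes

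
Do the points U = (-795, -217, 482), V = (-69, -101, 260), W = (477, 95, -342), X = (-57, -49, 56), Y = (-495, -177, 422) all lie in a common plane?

Yes

The plane through U, V, W has normal n = UV × UW = (-26320, 315840, 78960) and equation n·P = -9554160.
Checking the remaining points: n·X = -9554160, n·Y = -9554160.
All equal -9554160, so all 5 points lie in one plane.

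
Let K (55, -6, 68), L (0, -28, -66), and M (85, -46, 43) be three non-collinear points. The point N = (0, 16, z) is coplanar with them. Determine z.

The plane through K, L, M has equation −4810x − 5395y + 2860z = -37700.
Substituting N: (2860)z + (-86320) = -37700, so z = 17.

17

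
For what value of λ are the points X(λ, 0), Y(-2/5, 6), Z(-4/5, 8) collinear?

Collinearity: (X − Y) must be parallel to (Z − Y) = (-2/5, 2).
Cross-multiplying the components: (λ − (-2/5))·(2) = (-6)·(-2/5).
Solving gives λ = 4/5.

4/5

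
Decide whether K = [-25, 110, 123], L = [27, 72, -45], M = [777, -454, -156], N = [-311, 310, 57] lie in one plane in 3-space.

The four points are coplanar iff the 3×3 determinant with rows KL, KM, KN is zero.
Rows: (52, -38, -168), (802, -564, -279), (-286, 200, -66).
Expanding along the first row: (52)(93024) − (-38)(-132726) + (-168)(-904) = -54468.
Nonzero ⇒ not coplanar.

No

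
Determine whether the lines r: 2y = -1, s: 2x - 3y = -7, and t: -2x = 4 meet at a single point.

The three lines meet at one point iff the augmented coefficient matrix [aᵢ bᵢ cᵢ] has rank < 3, i.e. its determinant vanishes.
Here the determinant is 18.
Nonzero, so no common point exists.

No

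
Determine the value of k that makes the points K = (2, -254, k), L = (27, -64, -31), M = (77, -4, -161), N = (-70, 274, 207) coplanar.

39

Coplanarity ⇔ det[KL; KM; KN] = 0.
Expanding, this is linear in k: (-22720)k + (886080) = 0.
So k = 39.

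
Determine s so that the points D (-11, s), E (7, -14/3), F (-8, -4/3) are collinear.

-2/3

The three points are collinear iff det[DE; DF] = 0.
This determinant is linear in s: (-15)s + (-10) = 0, so s = -2/3.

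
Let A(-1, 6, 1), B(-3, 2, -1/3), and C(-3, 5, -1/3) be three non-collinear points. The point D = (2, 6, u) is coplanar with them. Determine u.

3

Coplanarity requires AB · (AC × AD) = 0.
AB = (-2, -4, -4/3), AC = (-2, -1, -4/3); the triple product is linear in u with coefficient -6 and constant term 18.
Setting it to zero: u = 3.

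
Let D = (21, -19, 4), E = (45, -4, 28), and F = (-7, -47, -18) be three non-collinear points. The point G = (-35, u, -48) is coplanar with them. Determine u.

-61

The plane through D, E, F has equation 342x − 144y − 252z = 8910.
Substituting G: (-144)u + (126) = 8910, so u = -61.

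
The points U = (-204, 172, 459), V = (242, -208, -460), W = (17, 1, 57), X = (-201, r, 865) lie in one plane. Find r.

303

Normal to plane UVW: n = (-4389, -23807, 7714); plane equation n·P = 341278.
Requiring n·X = 341278: (-23807)r + (7554799) = 341278.
So r = 303.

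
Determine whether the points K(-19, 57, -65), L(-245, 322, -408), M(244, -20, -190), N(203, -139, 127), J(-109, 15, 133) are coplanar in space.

No

The plane through K, L, M has normal n = KL × KM = (-59536, -118459, -52293) and equation n·P = -2221934.
Checking the remaining points: n·N = -2261218, n·J = -2242430.
Since n·N = -2261218 ≠ -2221934, N is off the plane and the points are not all coplanar.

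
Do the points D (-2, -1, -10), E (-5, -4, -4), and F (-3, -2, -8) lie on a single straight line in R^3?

DE = (-3, -3, 6), DF = (-1, -1, 2).
Each component of DF is 1/3 times the corresponding component of DE, so DF = 1/3·DE and the points are collinear.

Yes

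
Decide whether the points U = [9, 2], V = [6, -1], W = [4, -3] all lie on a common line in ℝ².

Yes

UV = (-3, -3), UW = (-5, -5).
Checking proportionality: UW = 5/3·UV, so the vectors are parallel and the points are collinear.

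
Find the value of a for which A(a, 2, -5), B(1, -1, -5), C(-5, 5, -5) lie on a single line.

Collinearity requires AB × AC = 0; each component is linear in a.
The z-component gives (-6)a + (-12) = 0, so a = -2.
The remaining components then also vanish.

-2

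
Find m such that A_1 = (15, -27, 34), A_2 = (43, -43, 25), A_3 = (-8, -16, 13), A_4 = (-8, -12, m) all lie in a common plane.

Coplanarity ⇔ det[A_1A_2; A_1A_3; A_1A_4] = 0.
Expanding, this is linear in m: (-60)m + (3960) = 0.
So m = 66.

66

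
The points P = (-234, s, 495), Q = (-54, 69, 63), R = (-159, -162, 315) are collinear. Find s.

Direction QR = (-105, -231, 252). From the x-coordinate of P, the parameter along the line is τ = (-234 − (-54))/(-105) = 12/7.
Then s = 69 + 12/7·(-231) = -327.

-327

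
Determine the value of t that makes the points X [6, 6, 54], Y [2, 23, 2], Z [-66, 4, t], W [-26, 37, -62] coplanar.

-2

The points are coplanar iff XY · (XZ × XW) = 0.
Expanding, this is linear in t: (-420)t + (-840) = 0.
So t = -2.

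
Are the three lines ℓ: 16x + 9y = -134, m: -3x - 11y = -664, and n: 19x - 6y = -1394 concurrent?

Yes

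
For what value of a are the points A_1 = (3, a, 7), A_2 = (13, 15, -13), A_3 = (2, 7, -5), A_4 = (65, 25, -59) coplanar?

The points are coplanar iff A_1A_2 · (A_1A_3 × A_1A_4) = 0.
Expanding, this is linear in a: (90)a + (-4590) = 0.
So a = 51.

51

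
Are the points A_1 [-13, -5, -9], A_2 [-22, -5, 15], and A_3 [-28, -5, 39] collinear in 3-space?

No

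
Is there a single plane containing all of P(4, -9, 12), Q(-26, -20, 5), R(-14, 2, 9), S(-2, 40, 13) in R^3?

No

A normal to the plane through P, Q, R is n = PQ × PR = (110, 36, -528).
The plane has equation n·X = -6220. For S: n·S = -5644.
-5644 ≠ -6220, so S is off the plane.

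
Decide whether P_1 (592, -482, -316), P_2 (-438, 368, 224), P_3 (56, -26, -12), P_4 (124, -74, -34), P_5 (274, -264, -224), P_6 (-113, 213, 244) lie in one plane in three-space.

Yes

The plane through P_1, P_2, P_3 has normal n = P_1P_2 × P_1P_3 = (12160, 23680, -14080) and equation n·P = 234240.
Checking the remaining points: n·P_4 = 234240, n·P_5 = 234240, n·P_6 = 234240.
All equal 234240, so all 6 points lie in one plane.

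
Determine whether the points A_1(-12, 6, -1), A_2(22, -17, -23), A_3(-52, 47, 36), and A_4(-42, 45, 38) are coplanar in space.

No

The four points are coplanar iff the 3×3 determinant with rows A_1A_2, A_1A_3, A_1A_4 is zero.
Rows: (34, -23, -22), (-40, 41, 37), (-30, 39, 39).
Expanding along the first row: (34)(156) − (-23)(-450) + (-22)(-330) = 2214.
Nonzero ⇒ not coplanar.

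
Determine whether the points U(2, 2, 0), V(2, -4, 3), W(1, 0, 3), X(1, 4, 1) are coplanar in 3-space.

Yes

The four points are coplanar iff the 3×3 determinant with rows UV, UW, UX is zero.
Rows: (0, -6, 3), (-1, -2, 3), (-1, 2, 1).
Expanding along the first row: (0)(-8) − (-6)(2) + (3)(-4) = 0.
Zero determinant ⇒ coplanar.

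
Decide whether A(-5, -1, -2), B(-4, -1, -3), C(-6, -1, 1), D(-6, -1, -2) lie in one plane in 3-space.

The four points are coplanar iff the 3×3 determinant with rows AB, AC, AD is zero.
Rows: (1, 0, -1), (-1, 0, 3), (-1, 0, 0).
Expanding along the first row: (1)(0) − (0)(3) + (-1)(0) = 0.
Zero determinant ⇒ coplanar.

Yes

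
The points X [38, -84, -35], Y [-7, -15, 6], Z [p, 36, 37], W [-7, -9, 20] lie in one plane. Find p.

The points are coplanar iff XY · (XZ × XW) = 0.
Expanding, this is linear in p: (-720)p + (-28800) = 0.
So p = -40.

-40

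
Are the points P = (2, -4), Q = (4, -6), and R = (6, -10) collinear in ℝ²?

PQ = (2, -2), PR = (4, -6).
Twice the signed area of △PQR is (2)(-6) − (-2)(4) = -4.
The area is nonzero, so the three points are not collinear.

No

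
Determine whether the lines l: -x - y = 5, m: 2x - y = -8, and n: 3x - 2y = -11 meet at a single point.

The three lines meet at one point iff the augmented coefficient matrix [aᵢ bᵢ cᵢ] has rank < 3, i.e. its determinant vanishes.
Here the determinant is 2.
Nonzero, so no common point exists.

No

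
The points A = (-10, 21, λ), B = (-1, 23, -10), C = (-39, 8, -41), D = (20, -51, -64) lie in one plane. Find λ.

-16

The points are coplanar iff AB · (AC × AD) = 0.
Expanding, this is linear in λ: (-3127)λ + (-50032) = 0.
So λ = -16.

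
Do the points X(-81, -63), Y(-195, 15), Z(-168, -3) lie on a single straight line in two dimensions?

No

XY = (-114, 78), XZ = (-87, 60).
Twice the signed area of △XYZ is (-114)(60) − (78)(-87) = -54.
The area is nonzero, so the three points are not collinear.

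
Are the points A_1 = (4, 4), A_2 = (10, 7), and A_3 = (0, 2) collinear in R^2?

Yes

A_1A_2 = (6, 3), A_1A_3 = (-4, -2).
det[A_1A_2; A_1A_3] = (6)(-2) − (3)(-4) = 0.
The determinant is zero, so the points are collinear.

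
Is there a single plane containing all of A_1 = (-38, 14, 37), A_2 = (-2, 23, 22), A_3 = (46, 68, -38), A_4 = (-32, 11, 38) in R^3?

The four points are coplanar iff the 3×3 determinant with rows A_1A_2, A_1A_3, A_1A_4 is zero.
Rows: (36, 9, -15), (84, 54, -75), (6, -3, 1).
Expanding along the first row: (36)(-171) − (9)(534) + (-15)(-576) = -2322.
Nonzero ⇒ not coplanar.

No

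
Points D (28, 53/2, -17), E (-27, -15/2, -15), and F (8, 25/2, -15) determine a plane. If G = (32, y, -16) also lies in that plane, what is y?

55/2

A normal to the plane is n = DE × DF = (-40, 70, 90).
G lies in the plane iff n · DG = 0.
This gives (70)y + (-1925) = 0, so y = 55/2.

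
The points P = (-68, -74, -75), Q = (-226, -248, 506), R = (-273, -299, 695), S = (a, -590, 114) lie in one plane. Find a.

The points are coplanar iff PQ · (PR × PS) = 0.
Expanding, this is linear in a: (-3255)a + (-1562400) = 0.
So a = -480.

-480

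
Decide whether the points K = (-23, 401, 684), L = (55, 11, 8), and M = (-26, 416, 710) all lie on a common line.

Yes

KL = (78, -390, -676), KM = (-3, 15, 26).
Each component of KM is -1/26 times the corresponding component of KL, so KM = -1/26·KL and the points are collinear.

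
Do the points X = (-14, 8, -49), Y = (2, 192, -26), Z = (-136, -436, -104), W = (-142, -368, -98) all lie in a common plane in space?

No

A normal to the plane through X, Y, Z is n = XY × XZ = (92, -1926, 15344).
The plane has equation n·P = -768552. For W: n·W = -808008.
-808008 ≠ -768552, so W is off the plane.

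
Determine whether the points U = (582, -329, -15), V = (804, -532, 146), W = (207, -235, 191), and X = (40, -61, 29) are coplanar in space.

The four points are coplanar iff the 3×3 determinant with rows UV, UW, UX is zero.
Rows: (222, -203, 161), (-375, 94, 206), (-542, 268, 44).
Expanding along the first row: (222)(-51072) − (-203)(95152) + (161)(-49552) = 0.
Zero determinant ⇒ coplanar.

Yes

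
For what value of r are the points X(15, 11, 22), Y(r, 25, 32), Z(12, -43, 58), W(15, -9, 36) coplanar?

Normal to plane XZW: n = (-36, 42, 60); plane equation n·P = 1242.
Requiring n·Y = 1242: (-36)r + (2970) = 1242.
So r = 48.

48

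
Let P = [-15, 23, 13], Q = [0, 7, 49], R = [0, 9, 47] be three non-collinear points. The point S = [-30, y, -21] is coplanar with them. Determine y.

37

The plane through P, Q, R has equation −40x + 30y + 30z = 1680.
Substituting S: (30)y + (570) = 1680, so y = 37.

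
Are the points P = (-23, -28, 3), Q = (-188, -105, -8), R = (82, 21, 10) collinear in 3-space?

PQ = (-165, -77, -11), PR = (105, 49, 7).
PQ × PR = (0, 0, 0).
The cross product vanishes, so the three points are collinear.

Yes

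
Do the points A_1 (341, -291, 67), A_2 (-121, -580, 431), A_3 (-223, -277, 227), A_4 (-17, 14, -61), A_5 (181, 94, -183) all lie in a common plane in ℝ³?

Yes

The plane through A_1, A_2, A_3 has normal n = A_1A_2 × A_1A_3 = (-51336, -131376, -169464) and equation n·P = 9370752.
Checking the remaining points: n·A_4 = 9370752, n·A_5 = 9370752.
All equal 9370752, so all 5 points lie in one plane.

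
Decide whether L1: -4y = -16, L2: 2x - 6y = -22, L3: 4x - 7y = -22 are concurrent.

No

Lines aᵢx + bᵢy = cᵢ with pairwise distinct directions are concurrent exactly when det[aᵢ bᵢ cᵢ] = 0.
Here the determinant is 16.
Nonzero, so no common point exists.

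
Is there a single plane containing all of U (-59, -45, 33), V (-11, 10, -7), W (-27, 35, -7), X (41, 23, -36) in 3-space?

A normal to the plane through U, V, W is n = UV × UW = (1000, 640, 2080).
The plane has equation n·P = -19160. For X: n·X = -19160.
Equal, so X lies in the plane and all four are coplanar.

Yes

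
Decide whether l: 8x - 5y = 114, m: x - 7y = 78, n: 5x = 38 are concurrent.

Intersecting l and m: solving the 2×2 system gives (x, y) = (8, -10).
Substitute into n: (5)(8) + (0)(-10) = 40.
But n requires 38 ≠ 40, so the three lines have no common point.

No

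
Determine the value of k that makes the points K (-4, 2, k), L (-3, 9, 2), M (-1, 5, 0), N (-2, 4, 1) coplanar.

3

The points are coplanar iff KL · (KM × KN) = 0.
Expanding, this is linear in k: (6)k + (-18) = 0.
So k = 3.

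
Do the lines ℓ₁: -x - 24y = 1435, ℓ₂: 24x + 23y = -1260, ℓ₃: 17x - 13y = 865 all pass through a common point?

Yes

Intersecting ℓ₁ and ℓ₂: solving the 2×2 system gives (x, y) = (5, -60).
Substitute into ℓ₃: (17)(5) + (-13)(-60) = 865.
This equals 865, so (5, -60) lies on all three lines and they are concurrent.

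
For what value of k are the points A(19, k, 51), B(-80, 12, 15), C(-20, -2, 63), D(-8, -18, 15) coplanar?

-21

Coplanarity ⇔ det[AB; AC; AD] = 0.
Expanding, this is linear in k: (-3456)k + (-72576) = 0.
So k = -21.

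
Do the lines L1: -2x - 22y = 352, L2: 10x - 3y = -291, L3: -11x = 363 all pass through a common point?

Yes

The three lines meet at one point iff the augmented coefficient matrix [aᵢ bᵢ cᵢ] has rank < 3, i.e. its determinant vanishes.
Here the determinant is 0.
It vanishes, so the lines are concurrent at (-33, -13).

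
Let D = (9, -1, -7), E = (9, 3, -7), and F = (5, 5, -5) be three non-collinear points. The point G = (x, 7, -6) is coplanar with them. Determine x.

7

Coplanarity requires DE · (DF × DG) = 0.
DE = (0, 4, 0), DF = (-4, 6, 2); the triple product is linear in x with coefficient 8 and constant term -56.
Setting it to zero: x = 7.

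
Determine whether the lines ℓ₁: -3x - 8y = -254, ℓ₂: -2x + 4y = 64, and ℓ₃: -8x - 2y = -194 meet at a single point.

Yes

Intersecting ℓ₁ and ℓ₂: solving the 2×2 system gives (x, y) = (18, 25).
Substitute into ℓ₃: (-8)(18) + (-2)(25) = -194.
This equals -194, so (18, 25) lies on all three lines and they are concurrent.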